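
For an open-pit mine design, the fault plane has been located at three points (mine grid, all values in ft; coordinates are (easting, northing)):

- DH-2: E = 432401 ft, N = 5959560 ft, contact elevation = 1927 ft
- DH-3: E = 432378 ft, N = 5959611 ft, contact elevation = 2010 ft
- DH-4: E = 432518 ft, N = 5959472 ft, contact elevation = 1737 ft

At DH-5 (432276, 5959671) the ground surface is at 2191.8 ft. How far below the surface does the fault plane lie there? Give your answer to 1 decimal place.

38.8 ft

Let the plane be z = a·E + b·N + c.
DH-3−DH-2: −23a + 51b = 83;  DH-4−DH-2: 117a − 88b = −190.
Solving gives a = −0.605123003, b = 1.354552371.
Then c = 1927 − a·432401 − b·5959560 = −7808953.34.
At (432276, 5959671): z_contact = −261580.15 + 8072686.49 − 7808953.34 = 2153.00 ft.
Depth below ground = 2191.8 − 2153.00 = 38.8 ft.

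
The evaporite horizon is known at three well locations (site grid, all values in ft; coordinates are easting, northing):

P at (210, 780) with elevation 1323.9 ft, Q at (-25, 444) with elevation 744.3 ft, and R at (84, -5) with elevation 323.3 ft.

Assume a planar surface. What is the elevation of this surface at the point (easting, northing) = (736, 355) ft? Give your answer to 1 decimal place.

1278.8 ft

Let the plane be z = a·easting + b·northing + c.
Q−P: −235a − 336b = −579.6;  R−P: −126a − 785b = −1000.6.
Solving gives a = 0.83569, b = 1.14051.
Then c = 1323.9 − a·210 − b·780 = 258.80.
At (736, 355): z = 615.1 + 404.9 + 258.80 = 1278.8 ft.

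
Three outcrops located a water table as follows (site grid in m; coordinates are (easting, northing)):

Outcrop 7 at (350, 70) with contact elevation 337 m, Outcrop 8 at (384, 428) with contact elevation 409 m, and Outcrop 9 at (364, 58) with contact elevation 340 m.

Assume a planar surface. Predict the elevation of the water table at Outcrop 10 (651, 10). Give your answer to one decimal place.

434.6 m

Let the plane be z = a·E + b·N + c.
Outcrop 8−Outcrop 7: 34a + 358b = 72;  Outcrop 9−Outcrop 7: 14a − 12b = 3.
Solving gives a = 0.35756, b = 0.16716.
Then c = 337 − a·350 − b·70 = 200.15.
At (651, 10): z = 232.8 + 1.7 + 200.15 = 434.6 m.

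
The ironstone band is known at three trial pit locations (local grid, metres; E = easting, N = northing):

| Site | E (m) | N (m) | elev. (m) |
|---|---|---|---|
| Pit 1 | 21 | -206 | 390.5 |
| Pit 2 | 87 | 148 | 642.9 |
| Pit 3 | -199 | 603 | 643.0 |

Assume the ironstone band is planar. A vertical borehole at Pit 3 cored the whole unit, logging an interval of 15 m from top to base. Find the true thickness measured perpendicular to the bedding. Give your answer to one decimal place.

10.4 m

Let the plane be z = a·E + b·N + c.
Pit 2−Pit 1: 66a + 354b = 252.4;  Pit 3−Pit 1: −220a + 809b = 252.5.
Solving gives a = 0.87456, b = 0.54994.
|∇z| = √(a²+b²) = 1.03310, so dip δ = arctan(1.03310) = 45.93°.
True thickness = vertical thickness × cos δ = 15 × cos 45.93° = 10.4 m.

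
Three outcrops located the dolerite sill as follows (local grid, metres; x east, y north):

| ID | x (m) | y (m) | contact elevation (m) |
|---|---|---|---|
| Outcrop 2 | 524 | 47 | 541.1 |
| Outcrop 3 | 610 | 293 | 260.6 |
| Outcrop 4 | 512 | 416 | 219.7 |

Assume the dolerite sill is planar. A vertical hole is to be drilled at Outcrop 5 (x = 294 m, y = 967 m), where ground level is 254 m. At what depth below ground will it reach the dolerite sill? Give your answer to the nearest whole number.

373 m

Two edge vectors: Outcrop 2→Outcrop 3 = (86, 246, -280.5), Outcrop 2→Outcrop 4 = (-12, 369, -321.4).
Normal n = (Outcrop 2→Outcrop 3) × (Outcrop 2→Outcrop 4) = (24440.1, 31006.4, 34686).
So ∂z/∂x = −n_x/n_z = −0.70461 and ∂z/∂y = −n_y/n_z = −0.89392.
Intercept c from Outcrop 2: 541.1 + 369.22 + 42.01 = 952.33.
At (294, 967): z_contact = −207.2 − 864.4 + 952.33 = -119.2 m.
Depth below ground = 254 − (-119.2) = 373 m.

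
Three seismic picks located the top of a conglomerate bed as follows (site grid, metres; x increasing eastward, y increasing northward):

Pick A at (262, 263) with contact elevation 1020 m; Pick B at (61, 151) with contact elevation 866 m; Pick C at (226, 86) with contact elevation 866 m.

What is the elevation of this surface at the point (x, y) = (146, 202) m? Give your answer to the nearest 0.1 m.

Two edge vectors: Pick A→Pick B = (-201, -112, -154), Pick A→Pick C = (-36, -177, -154).
Normal n = (Pick A→Pick B) × (Pick A→Pick C) = (-10010, -25410, 31545).
So ∂z/∂x = −n_x/n_z = 0.31732 and ∂z/∂y = −n_y/n_z = 0.80552.
Intercept c from Pick A: 1020 − 83.14 − 211.85 = 725.01.
At (146, 202): z = 46.3 + 162.7 + 725.01 = 934.1 m.

934.1 m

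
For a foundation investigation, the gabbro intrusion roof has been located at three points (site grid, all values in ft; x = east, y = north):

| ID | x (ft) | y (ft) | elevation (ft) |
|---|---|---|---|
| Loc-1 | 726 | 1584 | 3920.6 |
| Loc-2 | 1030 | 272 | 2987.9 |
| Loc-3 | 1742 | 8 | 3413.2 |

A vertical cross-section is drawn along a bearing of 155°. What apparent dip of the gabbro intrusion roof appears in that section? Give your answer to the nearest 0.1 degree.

Two edge vectors: Loc-1→Loc-2 = (304, -1312, -932.7), Loc-1→Loc-3 = (1016, -1576, -507.4).
Normal n = (Loc-1→Loc-2) × (Loc-1→Loc-3) = (-804226.4, -793373.6, 853888).
So ∂z/∂x = −n_x/n_z = 0.94184 and ∂z/∂y = −n_y/n_z = 0.92913.
Unit vector along 155° is (sin 155°, cos 155°) = (0.4226, -0.9063).
Slope in that direction = a·(0.4226) + b·(-0.9063) = −0.44404.
Apparent dip = arctan|0.44404| = 23.9° (true dip is 52.9°, so apparent ≤ true as expected).

23.9°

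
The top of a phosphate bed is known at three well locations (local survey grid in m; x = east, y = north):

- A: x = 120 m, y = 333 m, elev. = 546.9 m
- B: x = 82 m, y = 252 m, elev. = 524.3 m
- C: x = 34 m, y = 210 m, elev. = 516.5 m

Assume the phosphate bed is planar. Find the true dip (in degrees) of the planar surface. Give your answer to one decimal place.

20.3°

Let the plane be z = a·x + b·y + c.
B−A: −38a − 81b = −22.6;  C−A: −86a − 123b = −30.4.
Solving gives a = −0.13848, b = 0.34398.
Gradient magnitude |∇z| = √(a² + b²) = √(0.01918 + 0.11832) = 0.37081.
True dip = arctan(0.37081) = 20.3°, dipping toward SSE (azimuth ≈ 158°).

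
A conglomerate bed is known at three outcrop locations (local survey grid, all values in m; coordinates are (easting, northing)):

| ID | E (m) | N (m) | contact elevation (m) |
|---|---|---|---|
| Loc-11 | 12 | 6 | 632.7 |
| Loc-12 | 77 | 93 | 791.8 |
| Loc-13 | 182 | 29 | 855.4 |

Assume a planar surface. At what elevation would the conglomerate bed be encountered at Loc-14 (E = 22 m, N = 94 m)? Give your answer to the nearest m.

728 m

Two edge vectors: Loc-11→Loc-12 = (65, 87, 159.1), Loc-11→Loc-13 = (170, 23, 222.7).
Normal n = (Loc-11→Loc-12) × (Loc-11→Loc-13) = (15715.6, 12571.5, -13295).
So ∂z/∂E = −n_x/n_z = 1.18207 and ∂z/∂N = −n_y/n_z = 0.94558.
Intercept c from Loc-11: 632.7 − 14.18 − 5.67 = 612.84.
At (22, 94): z = 26.0 + 88.9 + 612.84 = 727.7 m.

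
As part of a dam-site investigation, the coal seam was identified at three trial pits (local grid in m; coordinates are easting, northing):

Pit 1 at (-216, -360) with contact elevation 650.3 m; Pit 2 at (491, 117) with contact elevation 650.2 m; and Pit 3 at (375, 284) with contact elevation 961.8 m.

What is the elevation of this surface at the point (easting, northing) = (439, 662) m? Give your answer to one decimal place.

1387.1 m

Let the plane be z = a·easting + b·northing + c.
Pit 2−Pit 1: 707a + 477b = −0.1;  Pit 3−Pit 1: 591a + 644b = 311.5.
Solving gives a = −0.85726, b = 1.27041.
Then c = 650.3 − a·-216 − b·-360 = 922.48.
At (439, 662): z = −376.3 + 841.0 + 922.48 = 1387.1 m.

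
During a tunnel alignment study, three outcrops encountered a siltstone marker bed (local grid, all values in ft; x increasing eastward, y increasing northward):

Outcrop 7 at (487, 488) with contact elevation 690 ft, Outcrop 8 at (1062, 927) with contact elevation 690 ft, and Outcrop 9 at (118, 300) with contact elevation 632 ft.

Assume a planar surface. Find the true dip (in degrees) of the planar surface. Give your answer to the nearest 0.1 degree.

Let the plane be z = a·x + b·y + c.
Outcrop 8−Outcrop 7: 575a + 439b = 0;  Outcrop 9−Outcrop 7: −369a − 188b = −58.
Solving gives a = 0.47247, b = −0.61884.
Gradient magnitude |∇z| = √(a² + b²) = √(0.22323 + 0.38297) = 0.77859.
True dip = arctan(0.77859) = 37.9°, dipping toward NW (azimuth ≈ 323°).

37.9°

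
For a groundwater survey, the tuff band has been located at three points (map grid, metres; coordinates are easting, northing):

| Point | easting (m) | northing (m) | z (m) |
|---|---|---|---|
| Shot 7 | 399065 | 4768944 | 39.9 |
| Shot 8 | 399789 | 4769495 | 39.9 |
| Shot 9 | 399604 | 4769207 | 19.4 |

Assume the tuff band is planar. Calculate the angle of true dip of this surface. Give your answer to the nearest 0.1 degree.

Let the plane be z = a·easting + b·northing + c.
Shot 8−Shot 7: 724a + 551b = 0;  Shot 9−Shot 7: 539a + 263b = −20.5.
Solving gives a = −0.10598, b = 0.13926.
Gradient magnitude |∇z| = √(a² + b²) = √(0.01123 + 0.01939) = 0.17500.
True dip = arctan(0.17500) = 9.9°, dipping toward SE (azimuth ≈ 143°).

9.9°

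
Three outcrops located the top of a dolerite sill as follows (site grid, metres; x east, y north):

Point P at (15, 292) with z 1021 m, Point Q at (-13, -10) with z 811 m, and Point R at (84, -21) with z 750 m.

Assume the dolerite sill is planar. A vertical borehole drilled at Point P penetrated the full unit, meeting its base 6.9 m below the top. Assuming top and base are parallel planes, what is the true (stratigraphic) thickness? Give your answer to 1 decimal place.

5.1 m

Two edge vectors: Point P→Point Q = (-28, -302, -210), Point P→Point R = (69, -313, -271).
Normal n = (Point P→Point Q) × (Point P→Point R) = (16112, -22078, 29602).
So ∂z/∂x = −n_x/n_z = −0.54429 and ∂z/∂y = −n_y/n_z = 0.74583.
|∇z| = √(a²+b²) = 0.92331, so dip δ = arctan(0.92331) = 42.72°.
True thickness = vertical thickness × cos δ = 6.9 × cos 42.72° = 5.1 m.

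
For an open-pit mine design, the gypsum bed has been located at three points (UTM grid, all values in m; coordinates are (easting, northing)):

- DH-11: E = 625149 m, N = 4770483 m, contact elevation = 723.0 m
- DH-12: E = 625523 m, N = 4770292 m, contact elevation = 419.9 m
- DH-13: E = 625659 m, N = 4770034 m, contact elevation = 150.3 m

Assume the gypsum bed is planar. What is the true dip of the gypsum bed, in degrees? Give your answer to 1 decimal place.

42.8°

Let the plane be z = a·E + b·N + c.
DH-12−DH-11: 374a − 191b = −303.1;  DH-13−DH-11: 510a − 449b = −572.7.
Solving gives a = −0.37873, b = 0.84532.
Gradient magnitude |∇z| = √(a² + b²) = √(0.14343 + 0.71457) = 0.92629.
True dip = arctan(0.92629) = 42.8°, dipping toward SSE (azimuth ≈ 156°).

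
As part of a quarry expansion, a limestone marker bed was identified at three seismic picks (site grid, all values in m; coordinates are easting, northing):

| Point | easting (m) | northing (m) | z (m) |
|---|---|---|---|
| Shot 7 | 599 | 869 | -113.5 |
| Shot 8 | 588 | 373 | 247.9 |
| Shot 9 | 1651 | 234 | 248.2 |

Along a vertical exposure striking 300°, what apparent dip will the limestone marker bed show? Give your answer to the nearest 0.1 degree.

Two edge vectors: Shot 7→Shot 8 = (-11, -496, 361.4), Shot 7→Shot 9 = (1052, -635, 361.7).
Normal n = (Shot 7→Shot 8) × (Shot 7→Shot 9) = (50085.8, 384171.5, 528777).
So ∂z/∂easting = −n_x/n_z = −0.09472 and ∂z/∂northing = −n_y/n_z = −0.72653.
Unit vector along 300° is (sin 300°, cos 300°) = (-0.8660, 0.5000).
Slope in that direction = a·(-0.8660) + b·(0.5000) = −0.28123.
Apparent dip = arctan|0.28123| = 15.7° (true dip is 36.2°, so apparent ≤ true as expected).

15.7°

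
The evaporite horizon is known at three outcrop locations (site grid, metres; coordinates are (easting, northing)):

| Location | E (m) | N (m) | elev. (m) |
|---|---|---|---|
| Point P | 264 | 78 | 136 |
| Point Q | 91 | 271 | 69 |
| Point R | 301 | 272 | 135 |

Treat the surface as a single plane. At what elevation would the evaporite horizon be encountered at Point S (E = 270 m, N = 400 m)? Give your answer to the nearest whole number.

Let the plane be z = a·E + b·N + c.
Point Q−Point P: −173a + 193b = −67;  Point R−Point P: 37a + 194b = −1.
Solving gives a = 0.31460, b = −0.06515.
Then c = 136 − a·264 − b·78 = 58.03.
At (270, 400): z = 84.9 − 26.1 + 58.03 = 116.9 m.

117 m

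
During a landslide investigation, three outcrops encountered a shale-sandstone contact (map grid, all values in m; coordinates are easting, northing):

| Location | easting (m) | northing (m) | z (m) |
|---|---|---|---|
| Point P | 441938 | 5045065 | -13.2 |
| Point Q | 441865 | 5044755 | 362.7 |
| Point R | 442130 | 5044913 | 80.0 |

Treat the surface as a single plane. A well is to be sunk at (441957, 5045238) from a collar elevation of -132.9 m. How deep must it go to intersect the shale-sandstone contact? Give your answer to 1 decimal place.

81.4 m

Two edge vectors: Point P→Point Q = (-73, -310, 375.9), Point P→Point R = (192, -152, 93.2).
Normal n = (Point P→Point Q) × (Point P→Point R) = (28244.8, 78976.4, 70616).
So ∂z/∂easting = −n_x/n_z = −0.399977342 and ∂z/∂northing = −n_y/n_z = −1.118392432.
Intercept c from Point P: -13.2 + 176765.19 + 5642362.52 = 5819114.50.
At (441957, 5045238): z_contact = −176772.79 − 5642556.00 + 5819114.50 = -214.28 m.
Depth below ground = -132.9 − (-214.28) = 81.4 m.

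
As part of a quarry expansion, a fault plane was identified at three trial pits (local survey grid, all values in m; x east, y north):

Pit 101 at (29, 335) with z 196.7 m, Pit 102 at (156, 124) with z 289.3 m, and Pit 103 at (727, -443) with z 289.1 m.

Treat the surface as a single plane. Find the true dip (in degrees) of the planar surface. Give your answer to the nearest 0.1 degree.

Let the plane be z = a·x + b·y + c.
Pit 102−Pit 101: 127a − 211b = 92.6;  Pit 103−Pit 101: 698a − 778b = 92.4.
Solving gives a = −1.08406, b = −1.09135.
Gradient magnitude |∇z| = √(a² + b²) = √(1.17518 + 1.19105) = 1.53825.
True dip = arctan(1.53825) = 57.0°, dipping toward NE (azimuth ≈ 045°).

57.0°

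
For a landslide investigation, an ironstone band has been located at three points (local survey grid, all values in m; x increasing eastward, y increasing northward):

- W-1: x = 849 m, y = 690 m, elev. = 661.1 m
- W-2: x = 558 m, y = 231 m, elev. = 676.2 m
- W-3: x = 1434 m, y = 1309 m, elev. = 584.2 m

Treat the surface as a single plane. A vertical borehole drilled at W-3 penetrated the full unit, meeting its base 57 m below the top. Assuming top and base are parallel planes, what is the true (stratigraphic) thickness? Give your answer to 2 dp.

Let the plane be z = a·x + b·y + c.
W-2−W-1: −291a − 459b = 15.1;  W-3−W-1: 585a + 619b = −76.9.
Solving gives a = −0.29360, b = 0.15324.
|∇z| = √(a²+b²) = 0.33119, so dip δ = arctan(0.33119) = 18.32°.
True thickness = vertical thickness × cos δ = 57 × cos 18.32° = 54.11 m.

54.11 m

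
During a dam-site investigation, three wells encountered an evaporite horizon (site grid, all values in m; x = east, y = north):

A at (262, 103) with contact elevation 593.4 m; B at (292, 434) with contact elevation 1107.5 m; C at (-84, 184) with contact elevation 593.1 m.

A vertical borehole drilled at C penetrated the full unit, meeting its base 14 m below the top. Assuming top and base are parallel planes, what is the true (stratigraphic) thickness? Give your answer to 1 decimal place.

Two edge vectors: A→B = (30, 331, 514.1), A→C = (-346, 81, -0.3).
Normal n = (A→B) × (A→C) = (-41741.4, -177869.6, 116956).
So ∂z/∂x = −n_x/n_z = 0.35690 and ∂z/∂y = −n_y/n_z = 1.52082.
|∇z| = √(a²+b²) = 1.56214, so dip δ = arctan(1.56214) = 57.37°.
True thickness = vertical thickness × cos δ = 14 × cos 57.37° = 7.5 m.

7.5 m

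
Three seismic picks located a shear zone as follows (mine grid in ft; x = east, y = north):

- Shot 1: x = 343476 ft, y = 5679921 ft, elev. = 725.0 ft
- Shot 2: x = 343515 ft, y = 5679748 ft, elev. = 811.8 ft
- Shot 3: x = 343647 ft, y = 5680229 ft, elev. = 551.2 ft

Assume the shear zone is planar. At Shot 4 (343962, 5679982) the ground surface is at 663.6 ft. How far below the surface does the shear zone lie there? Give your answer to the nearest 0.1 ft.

Let the plane be z = a·x + b·y + c.
Shot 2−Shot 1: 39a − 173b = 86.8;  Shot 3−Shot 1: 171a + 308b = −173.8.
Solving gives a = −0.080129823, b = −0.519798053.
Then c = 725 − a·343476 − b·5679921 = 2980659.55.
At (343962, 5679982): z_contact = −27561.61 − 2952443.58 + 2980659.55 = 654.35 ft.
Depth below ground = 663.6 − 654.35 = 9.3 ft.

9.3 ft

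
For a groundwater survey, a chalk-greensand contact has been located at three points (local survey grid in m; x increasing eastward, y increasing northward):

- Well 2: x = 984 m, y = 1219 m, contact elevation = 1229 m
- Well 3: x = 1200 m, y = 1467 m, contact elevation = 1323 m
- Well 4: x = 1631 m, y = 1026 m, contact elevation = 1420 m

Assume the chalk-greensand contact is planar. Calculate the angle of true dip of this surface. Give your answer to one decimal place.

18.7°

Let the plane be z = a·x + b·y + c.
Well 3−Well 2: 216a + 248b = 94;  Well 4−Well 2: 647a − 193b = 191.
Solving gives a = 0.32408, b = 0.09677.
Gradient magnitude |∇z| = √(a² + b²) = √(0.10503 + 0.00936) = 0.33822.
True dip = arctan(0.33822) = 18.7°, dipping toward WSW (azimuth ≈ 253°).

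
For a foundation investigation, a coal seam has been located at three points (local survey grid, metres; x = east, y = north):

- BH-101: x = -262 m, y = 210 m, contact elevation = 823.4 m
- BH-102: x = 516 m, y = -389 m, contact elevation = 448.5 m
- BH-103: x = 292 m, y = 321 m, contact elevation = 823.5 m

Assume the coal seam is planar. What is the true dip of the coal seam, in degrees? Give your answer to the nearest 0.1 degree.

Let the plane be z = a·x + b·y + c.
BH-102−BH-101: 778a − 599b = −374.9;  BH-103−BH-101: 554a + 111b = 0.1.
Solving gives a = −0.09936, b = 0.49682.
Gradient magnitude |∇z| = √(a² + b²) = √(0.00987 + 0.24683) = 0.50666.
True dip = arctan(0.50666) = 26.9°, dipping toward SSE (azimuth ≈ 169°).

26.9°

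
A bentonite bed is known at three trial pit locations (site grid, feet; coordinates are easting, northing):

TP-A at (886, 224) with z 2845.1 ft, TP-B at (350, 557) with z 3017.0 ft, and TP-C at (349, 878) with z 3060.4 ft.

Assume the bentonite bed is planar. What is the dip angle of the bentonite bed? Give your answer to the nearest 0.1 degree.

15.3°

Two edge vectors: TP-A→TP-B = (-536, 333, 171.9), TP-A→TP-C = (-537, 654, 215.3).
Normal n = (TP-A→TP-B) × (TP-A→TP-C) = (-40727.7, 23090.5, -171723).
So ∂z/∂easting = −n_x/n_z = −0.23717 and ∂z/∂northing = −n_y/n_z = 0.13446.
Gradient magnitude |∇z| = √(a² + b²) = √(0.05625 + 0.01808) = 0.27264.
True dip = arctan(0.27264) = 15.3°, dipping toward ESE (azimuth ≈ 120°).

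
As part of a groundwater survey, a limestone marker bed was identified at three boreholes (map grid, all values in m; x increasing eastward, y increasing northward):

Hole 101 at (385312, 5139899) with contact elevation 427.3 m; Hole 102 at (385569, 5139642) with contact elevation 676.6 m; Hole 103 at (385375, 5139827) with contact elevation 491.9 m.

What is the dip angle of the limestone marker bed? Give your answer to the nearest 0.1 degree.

35.0°

Two edge vectors: Hole 101→Hole 102 = (257, -257, 249.3), Hole 101→Hole 103 = (63, -72, 64.6).
Normal n = (Hole 101→Hole 102) × (Hole 101→Hole 103) = (1347.4, -896.3, -2313).
So ∂z/∂x = −n_x/n_z = 0.58253 and ∂z/∂y = −n_y/n_z = −0.38751.
Gradient magnitude |∇z| = √(a² + b²) = √(0.33935 + 0.15016) = 0.69965.
True dip = arctan(0.69965) = 35.0°, dipping toward WNW (azimuth ≈ 304°).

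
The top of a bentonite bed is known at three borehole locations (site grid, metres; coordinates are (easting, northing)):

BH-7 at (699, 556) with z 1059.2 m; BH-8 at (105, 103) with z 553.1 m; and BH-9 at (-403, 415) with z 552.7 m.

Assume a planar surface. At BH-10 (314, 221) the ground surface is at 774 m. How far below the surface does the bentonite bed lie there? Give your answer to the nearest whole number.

Two edge vectors: BH-7→BH-8 = (-594, -453, -506.1), BH-7→BH-9 = (-1102, -141, -506.5).
Normal n = (BH-7→BH-8) × (BH-7→BH-9) = (158084.4, 256861.2, -415452).
So ∂z/∂E = −n_x/n_z = 0.38051 and ∂z/∂N = −n_y/n_z = 0.61827.
Intercept c from BH-7: 1059.2 − 265.98 − 343.76 = 449.46.
At (314, 221): z_contact = 119.5 + 136.6 + 449.46 = 705.6 m.
Depth below ground = 774 − 705.6 = 68 m.

68 m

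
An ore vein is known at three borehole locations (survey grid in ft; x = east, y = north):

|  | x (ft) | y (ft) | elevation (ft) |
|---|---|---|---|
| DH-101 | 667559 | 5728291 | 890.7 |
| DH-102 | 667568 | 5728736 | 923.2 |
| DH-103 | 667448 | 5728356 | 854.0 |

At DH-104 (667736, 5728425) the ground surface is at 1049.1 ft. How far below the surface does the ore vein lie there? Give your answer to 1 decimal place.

84.3 ft

Two edge vectors: DH-101→DH-102 = (9, 445, 32.5), DH-101→DH-103 = (-111, 65, -36.7).
Normal n = (DH-101→DH-102) × (DH-101→DH-103) = (-18444, -3277.2, 49980).
So ∂z/∂x = −n_x/n_z = 0.369027611 and ∂z/∂y = −n_y/n_z = 0.065570228.
Intercept c from DH-101: 890.7 − 246347.70 − 375605.35 = −621062.35.
At (667736, 5728425): z_contact = 246413.02 + 375614.13 − 621062.35 = 964.80 ft.
Depth below ground = 1049.1 − 964.80 = 84.3 ft.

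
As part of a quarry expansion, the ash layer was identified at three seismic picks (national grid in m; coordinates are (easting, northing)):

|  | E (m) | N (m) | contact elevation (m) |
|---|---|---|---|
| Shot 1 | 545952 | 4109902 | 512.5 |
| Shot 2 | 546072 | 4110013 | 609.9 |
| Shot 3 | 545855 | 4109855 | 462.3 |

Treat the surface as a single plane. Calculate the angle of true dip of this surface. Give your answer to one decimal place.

34.8°

Two edge vectors: Shot 1→Shot 2 = (120, 111, 97.4), Shot 1→Shot 3 = (-97, -47, -50.2).
Normal n = (Shot 1→Shot 2) × (Shot 1→Shot 3) = (-994.4, -3423.8, 5127).
So ∂z/∂E = −n_x/n_z = 0.19395 and ∂z/∂N = −n_y/n_z = 0.66780.
Gradient magnitude |∇z| = √(a² + b²) = √(0.03762 + 0.44595) = 0.69539.
True dip = arctan(0.69539) = 34.8°, dipping toward SSW (azimuth ≈ 196°).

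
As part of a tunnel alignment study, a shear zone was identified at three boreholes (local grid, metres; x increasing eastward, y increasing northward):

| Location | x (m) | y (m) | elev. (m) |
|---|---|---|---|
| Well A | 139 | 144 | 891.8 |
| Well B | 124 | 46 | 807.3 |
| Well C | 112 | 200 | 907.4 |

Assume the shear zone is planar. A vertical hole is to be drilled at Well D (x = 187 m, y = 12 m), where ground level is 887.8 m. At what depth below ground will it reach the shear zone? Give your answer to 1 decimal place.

47.1 m

Two edge vectors: Well A→Well B = (-15, -98, -84.5), Well A→Well C = (-27, 56, 15.6).
Normal n = (Well A→Well B) × (Well A→Well C) = (3203.2, 2515.5, -3486).
So ∂z/∂x = −n_x/n_z = 0.91888 and ∂z/∂y = −n_y/n_z = 0.72160.
Intercept c from Well A: 891.8 − 127.72 − 103.91 = 660.17.
At (187, 12): z_contact = 171.83 + 8.66 + 660.17 = 840.65 m.
Depth below ground = 887.8 − 840.65 = 47.1 m.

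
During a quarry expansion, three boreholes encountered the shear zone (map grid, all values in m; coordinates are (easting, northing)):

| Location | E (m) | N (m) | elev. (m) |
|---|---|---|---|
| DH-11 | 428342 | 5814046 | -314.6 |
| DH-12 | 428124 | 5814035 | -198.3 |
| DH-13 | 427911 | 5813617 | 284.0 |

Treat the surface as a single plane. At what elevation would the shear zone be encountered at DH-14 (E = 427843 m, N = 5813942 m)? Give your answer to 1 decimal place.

23.0 m

Two edge vectors: DH-11→DH-12 = (-218, -11, 116.3), DH-11→DH-13 = (-431, -429, 598.6).
Normal n = (DH-11→DH-12) × (DH-11→DH-13) = (43308.1, 80369.5, 88781).
So ∂z/∂E = −n_x/n_z = −0.487808202 and ∂z/∂N = −n_y/n_z = −0.905255629.
Intercept c from DH-11: -314.6 + 208948.74 + 5263197.87 = 5471832.01.
At (427843, 5813942): z = −208705.3 − 5263103.7 + 5471832.01 = 23.0 m.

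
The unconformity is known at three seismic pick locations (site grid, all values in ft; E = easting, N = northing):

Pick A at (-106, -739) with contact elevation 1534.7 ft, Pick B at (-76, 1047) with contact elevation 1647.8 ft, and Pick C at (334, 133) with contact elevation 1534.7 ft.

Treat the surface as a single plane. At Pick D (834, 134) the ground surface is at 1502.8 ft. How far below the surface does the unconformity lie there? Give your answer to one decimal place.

32.9 ft

Two edge vectors: Pick A→Pick B = (30, 1786, 113.1), Pick A→Pick C = (440, 872, 0).
Normal n = (Pick A→Pick B) × (Pick A→Pick C) = (-98623.2, 49764, -759680).
So ∂z/∂E = −n_x/n_z = −0.129822 and ∂z/∂N = −n_y/n_z = 0.065507.
Intercept c from Pick A: 1534.7 − 13.76 + 48.41 = 1569.35.
At (834, 134): z_contact = −108.27 + 8.78 + 1569.35 = 1469.85 ft.
Depth below ground = 1502.8 − 1469.85 = 32.9 ft.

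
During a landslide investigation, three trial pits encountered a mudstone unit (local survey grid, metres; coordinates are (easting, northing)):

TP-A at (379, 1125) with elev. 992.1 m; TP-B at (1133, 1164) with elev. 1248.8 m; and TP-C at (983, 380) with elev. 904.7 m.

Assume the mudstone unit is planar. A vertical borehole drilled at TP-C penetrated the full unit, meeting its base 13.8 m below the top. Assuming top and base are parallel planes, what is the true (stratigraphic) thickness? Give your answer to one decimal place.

12.4 m

Let the plane be z = a·E + b·N + c.
TP-B−TP-A: 754a + 39b = 256.7;  TP-C−TP-A: 604a − 745b = −87.4.
Solving gives a = 0.32092, b = 0.37750.
|∇z| = √(a²+b²) = 0.49548, so dip δ = arctan(0.49548) = 26.36°.
True thickness = vertical thickness × cos δ = 13.8 × cos 26.36° = 12.4 m.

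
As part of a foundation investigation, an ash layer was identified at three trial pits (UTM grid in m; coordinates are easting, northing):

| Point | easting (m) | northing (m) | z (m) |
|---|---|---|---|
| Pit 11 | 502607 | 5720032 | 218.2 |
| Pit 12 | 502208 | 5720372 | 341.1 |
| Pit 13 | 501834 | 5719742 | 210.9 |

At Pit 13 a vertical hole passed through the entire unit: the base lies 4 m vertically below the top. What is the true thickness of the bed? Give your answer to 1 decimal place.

Two edge vectors: Pit 11→Pit 12 = (-399, 340, 122.9), Pit 11→Pit 13 = (-773, -290, -7.3).
Normal n = (Pit 11→Pit 12) × (Pit 11→Pit 13) = (33159, -97914.4, 378530).
So ∂z/∂easting = −n_x/n_z = −0.08760 and ∂z/∂northing = −n_y/n_z = 0.25867.
|∇z| = √(a²+b²) = 0.27310, so dip δ = arctan(0.27310) = 15.28°.
True thickness = vertical thickness × cos δ = 4 × cos 15.28° = 3.9 m.

3.9 m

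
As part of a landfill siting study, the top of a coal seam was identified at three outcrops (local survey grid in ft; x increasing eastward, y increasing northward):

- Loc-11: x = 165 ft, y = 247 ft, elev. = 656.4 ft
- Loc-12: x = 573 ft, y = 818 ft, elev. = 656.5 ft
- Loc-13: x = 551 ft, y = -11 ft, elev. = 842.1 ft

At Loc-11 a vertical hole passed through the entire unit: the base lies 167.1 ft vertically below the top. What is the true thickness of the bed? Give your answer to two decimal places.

Two edge vectors: Loc-11→Loc-12 = (408, 571, 0.1), Loc-11→Loc-13 = (386, -258, 185.7).
Normal n = (Loc-11→Loc-12) × (Loc-11→Loc-13) = (106060.5, -75727, -325670).
So ∂z/∂x = −n_x/n_z = 0.32567 and ∂z/∂y = −n_y/n_z = −0.23253.
|∇z| = √(a²+b²) = 0.40016, so dip δ = arctan(0.40016) = 21.81°.
True thickness = vertical thickness × cos δ = 167.1 × cos 21.81° = 155.14 ft.

155.14 ft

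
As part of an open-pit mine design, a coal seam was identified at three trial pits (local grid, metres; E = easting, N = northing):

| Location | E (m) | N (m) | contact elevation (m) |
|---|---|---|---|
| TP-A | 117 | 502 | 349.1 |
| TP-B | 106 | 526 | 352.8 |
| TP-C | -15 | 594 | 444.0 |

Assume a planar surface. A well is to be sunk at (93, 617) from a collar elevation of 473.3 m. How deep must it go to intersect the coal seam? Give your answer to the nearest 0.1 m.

132.3 m

Let the plane be z = a·E + b·N + c.
TP-B−TP-A: −11a + 24b = 3.7;  TP-C−TP-A: −132a + 92b = 94.9.
Solving gives a = −0.89852, b = −0.25765.
Then c = 349.1 − a·117 − b·502 = 583.57.
At (93, 617): z_contact = −83.56 − 158.97 + 583.57 = 341.03 m.
Depth below ground = 473.3 − 341.03 = 132.3 m.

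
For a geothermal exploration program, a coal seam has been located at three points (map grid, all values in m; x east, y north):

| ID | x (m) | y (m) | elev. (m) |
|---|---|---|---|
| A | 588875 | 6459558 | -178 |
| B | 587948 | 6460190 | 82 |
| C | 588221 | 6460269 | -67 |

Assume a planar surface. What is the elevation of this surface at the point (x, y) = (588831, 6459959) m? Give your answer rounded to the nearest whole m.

-267 m

Let the plane be z = a·x + b·y + c.
B−A: −927a + 632b = 260;  C−A: −654a + 711b = 111.
Solving gives a = −0.46673095, b = −0.27319556.
Then c = -178 − a·588875 − b·6459558 = 2039390.77.
At (588831, 6459959): z = −274825.7 − 1764832.1 + 2039390.77 = -267.0 m.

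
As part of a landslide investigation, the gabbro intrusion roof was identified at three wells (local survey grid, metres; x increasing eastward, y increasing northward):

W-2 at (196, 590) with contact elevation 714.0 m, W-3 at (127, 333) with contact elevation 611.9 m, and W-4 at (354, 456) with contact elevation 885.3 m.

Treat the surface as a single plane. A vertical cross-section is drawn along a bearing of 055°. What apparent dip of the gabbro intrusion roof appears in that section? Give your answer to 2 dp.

Two edge vectors: W-2→W-3 = (-69, -257, -102.1), W-2→W-4 = (158, -134, 171.3).
Normal n = (W-2→W-3) × (W-2→W-4) = (-57705.5, -4312.1, 49852).
So ∂z/∂x = −n_x/n_z = 1.15754 and ∂z/∂y = −n_y/n_z = 0.08650.
Unit vector along 055° is (sin 55°, cos 55°) = (0.8192, 0.5736).
Slope in that direction = a·(0.8192) + b·(0.5736) = 0.99781.
Apparent dip = arctan|0.99781| = 44.94° (true dip is 49.3°, so apparent ≤ true as expected).

44.94°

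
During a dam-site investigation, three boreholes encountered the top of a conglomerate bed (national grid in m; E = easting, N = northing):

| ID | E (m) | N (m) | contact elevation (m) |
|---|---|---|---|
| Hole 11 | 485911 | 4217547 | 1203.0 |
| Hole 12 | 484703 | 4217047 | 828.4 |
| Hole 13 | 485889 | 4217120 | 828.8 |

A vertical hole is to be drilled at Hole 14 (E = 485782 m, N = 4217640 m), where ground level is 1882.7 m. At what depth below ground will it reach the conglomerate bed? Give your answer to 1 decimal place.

Two edge vectors: Hole 11→Hole 12 = (-1208, -500, -374.6), Hole 11→Hole 13 = (-22, -427, -374.2).
Normal n = (Hole 11→Hole 12) × (Hole 11→Hole 13) = (27145.8, -443792.4, 504816).
So ∂z/∂E = −n_x/n_z = −0.053773652 and ∂z/∂N = −n_y/n_z = 0.879117144.
Intercept c from Hole 11: 1203 + 26129.21 − 3707717.87 = −3680385.66.
At (485782, 4217640): z_contact = −26122.27 + 3707799.63 − 3680385.66 = 1291.69 m.
Depth below ground = 1882.7 − 1291.69 = 591.0 m.

591.0 m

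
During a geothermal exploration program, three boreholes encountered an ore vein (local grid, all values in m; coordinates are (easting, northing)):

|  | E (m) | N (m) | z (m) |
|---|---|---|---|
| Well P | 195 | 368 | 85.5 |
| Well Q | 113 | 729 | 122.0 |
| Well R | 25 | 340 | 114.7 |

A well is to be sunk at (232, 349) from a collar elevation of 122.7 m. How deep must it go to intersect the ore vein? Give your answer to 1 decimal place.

Let the plane be z = a·E + b·N + c.
Well Q−Well P: −82a + 361b = 36.5;  Well R−Well P: −170a − 28b = 29.2.
Solving gives a = −0.18162, b = 0.05985.
Then c = 85.5 − a·195 − b·368 = 98.89.
At (232, 349): z_contact = −42.14 + 20.89 + 98.89 = 77.64 m.
Depth below ground = 122.7 − 77.64 = 45.1 m.

45.1 m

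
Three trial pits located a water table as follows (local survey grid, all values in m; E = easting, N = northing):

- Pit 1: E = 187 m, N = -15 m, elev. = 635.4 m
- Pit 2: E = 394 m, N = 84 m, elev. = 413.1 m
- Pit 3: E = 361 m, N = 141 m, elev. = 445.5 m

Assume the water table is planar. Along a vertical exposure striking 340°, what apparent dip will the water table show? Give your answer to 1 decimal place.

Let the plane be z = a·E + b·N + c.
Pit 2−Pit 1: 207a + 99b = −222.3;  Pit 3−Pit 1: 174a + 156b = −189.9.
Solving gives a = −1.05394, b = −0.04176.
Unit vector along 340° is (sin 340°, cos 340°) = (-0.3420, 0.9397).
Slope in that direction = a·(-0.3420) + b·(0.9397) = 0.32123.
Apparent dip = arctan|0.32123| = 17.8° (true dip is 46.5°, so apparent ≤ true as expected).

17.8°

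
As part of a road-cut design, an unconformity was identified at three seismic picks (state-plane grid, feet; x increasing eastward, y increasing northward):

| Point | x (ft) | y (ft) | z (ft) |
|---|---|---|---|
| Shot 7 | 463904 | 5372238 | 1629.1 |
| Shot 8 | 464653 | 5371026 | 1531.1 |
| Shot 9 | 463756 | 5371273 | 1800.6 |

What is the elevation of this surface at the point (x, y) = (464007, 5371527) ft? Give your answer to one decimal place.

1684.4 ft

Two edge vectors: Shot 7→Shot 8 = (749, -1212, -98), Shot 7→Shot 9 = (-148, -965, 171.5).
Normal n = (Shot 7→Shot 8) × (Shot 7→Shot 9) = (-302428, -113949.5, -902161).
So ∂z/∂x = −n_x/n_z = −0.335226196 and ∂z/∂y = −n_y/n_z = −0.126307278.
Intercept c from Shot 7: 1629.1 + 155512.77 + 678552.76 = 835694.63.
At (464007, 5371527): z = −155547.3 − 678463.0 + 835694.63 = 1684.4 ft.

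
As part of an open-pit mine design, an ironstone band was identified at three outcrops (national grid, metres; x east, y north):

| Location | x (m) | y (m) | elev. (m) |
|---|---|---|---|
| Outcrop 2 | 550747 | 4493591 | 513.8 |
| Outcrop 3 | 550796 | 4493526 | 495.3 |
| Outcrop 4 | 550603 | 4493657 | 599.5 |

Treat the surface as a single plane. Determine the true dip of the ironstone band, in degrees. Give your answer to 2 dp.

Let the plane be z = a·x + b·y + c.
Outcrop 3−Outcrop 2: 49a − 65b = −18.5;  Outcrop 4−Outcrop 2: −144a + 66b = 85.7.
Solving gives a = −0.71001, b = −0.25062.
Gradient magnitude |∇z| = √(a² + b²) = √(0.50411 + 0.06281) = 0.75294.
True dip = arctan(0.75294) = 36.98°, dipping toward ENE (azimuth ≈ 071°).

36.98°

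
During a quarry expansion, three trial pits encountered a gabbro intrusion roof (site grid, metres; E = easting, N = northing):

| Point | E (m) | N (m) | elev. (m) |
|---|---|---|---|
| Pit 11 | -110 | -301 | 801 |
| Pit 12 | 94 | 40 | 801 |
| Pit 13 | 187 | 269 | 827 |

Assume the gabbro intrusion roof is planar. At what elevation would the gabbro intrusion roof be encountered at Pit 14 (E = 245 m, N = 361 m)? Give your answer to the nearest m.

Two edge vectors: Pit 11→Pit 12 = (204, 341, 0), Pit 11→Pit 13 = (297, 570, 26).
Normal n = (Pit 11→Pit 12) × (Pit 11→Pit 13) = (8866, -5304, 15003).
So ∂z/∂E = −n_x/n_z = −0.59095 and ∂z/∂N = −n_y/n_z = 0.35353.
Intercept c from Pit 11: 801 − 65.00 + 106.41 = 842.41.
At (245, 361): z = −144.8 + 127.6 + 842.41 = 825.2 m.

825 m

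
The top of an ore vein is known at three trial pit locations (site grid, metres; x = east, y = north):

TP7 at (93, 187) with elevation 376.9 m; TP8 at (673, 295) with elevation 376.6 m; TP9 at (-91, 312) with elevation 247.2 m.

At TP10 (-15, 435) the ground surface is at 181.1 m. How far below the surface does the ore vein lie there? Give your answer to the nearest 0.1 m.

Two edge vectors: TP7→TP8 = (580, 108, -0.3), TP7→TP9 = (-184, 125, -129.7).
Normal n = (TP7→TP8) × (TP7→TP9) = (-13970.1, 75281.2, 92372).
So ∂z/∂x = −n_x/n_z = 0.15124 and ∂z/∂y = −n_y/n_z = −0.81498.
Intercept c from TP7: 376.9 − 14.07 + 152.40 = 515.24.
At (-15, 435): z_contact = −2.27 − 354.52 + 515.24 = 158.45 m.
Depth below ground = 181.1 − 158.45 = 22.6 m.

22.6 m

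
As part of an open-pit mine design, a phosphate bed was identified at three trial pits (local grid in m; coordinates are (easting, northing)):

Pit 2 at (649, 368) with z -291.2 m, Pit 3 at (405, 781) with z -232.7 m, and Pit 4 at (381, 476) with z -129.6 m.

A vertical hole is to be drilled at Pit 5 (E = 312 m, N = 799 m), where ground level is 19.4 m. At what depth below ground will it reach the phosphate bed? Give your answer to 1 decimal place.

Two edge vectors: Pit 2→Pit 3 = (-244, 413, 58.5), Pit 2→Pit 4 = (-268, 108, 161.6).
Normal n = (Pit 2→Pit 3) × (Pit 2→Pit 4) = (60422.8, 23752.4, 84332).
So ∂z/∂E = −n_x/n_z = −0.71649 and ∂z/∂N = −n_y/n_z = −0.28165.
Intercept c from Pit 2: -291.2 + 465.00 + 103.65 = 277.45.
At (312, 799): z_contact = −223.54 − 225.04 + 277.45 = -171.14 m.
Depth below ground = 19.4 − (-171.14) = 190.5 m.

190.5 m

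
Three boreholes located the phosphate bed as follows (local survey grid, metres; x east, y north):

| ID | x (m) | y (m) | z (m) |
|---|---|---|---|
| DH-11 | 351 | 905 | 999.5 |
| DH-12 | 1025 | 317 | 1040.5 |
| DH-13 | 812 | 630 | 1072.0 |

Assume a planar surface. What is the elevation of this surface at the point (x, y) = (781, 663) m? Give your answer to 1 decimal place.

1072.2 m

Two edge vectors: DH-11→DH-12 = (674, -588, 41), DH-11→DH-13 = (461, -275, 72.5).
Normal n = (DH-11→DH-12) × (DH-11→DH-13) = (-31355, -29964, 85718).
So ∂z/∂x = −n_x/n_z = 0.365792 and ∂z/∂y = −n_y/n_z = 0.349565.
Intercept c from DH-11: 999.5 − 128.39 − 316.36 = 554.75.
At (781, 663): z = 285.7 + 231.8 + 554.75 = 1072.2 m.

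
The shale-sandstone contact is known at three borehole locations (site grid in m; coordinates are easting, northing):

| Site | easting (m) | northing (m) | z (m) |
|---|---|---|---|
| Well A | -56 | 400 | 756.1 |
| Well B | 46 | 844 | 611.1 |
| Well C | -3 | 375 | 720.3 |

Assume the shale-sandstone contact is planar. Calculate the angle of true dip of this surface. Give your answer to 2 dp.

Let the plane be z = a·easting + b·northing + c.
Well B−Well A: 102a + 444b = −145;  Well C−Well A: 53a − 25b = −35.8.
Solving gives a = −0.74842, b = −0.15464.
Gradient magnitude |∇z| = √(a² + b²) = √(0.56013 + 0.02391) = 0.76423.
True dip = arctan(0.76423) = 37.39°, dipping toward ENE (azimuth ≈ 078°).

37.39°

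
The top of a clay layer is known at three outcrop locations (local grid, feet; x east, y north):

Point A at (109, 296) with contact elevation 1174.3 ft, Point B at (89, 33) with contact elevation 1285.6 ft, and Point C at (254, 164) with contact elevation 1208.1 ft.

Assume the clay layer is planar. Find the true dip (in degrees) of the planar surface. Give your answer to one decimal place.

23.6°

Let the plane be z = a·x + b·y + c.
Point B−Point A: −20a − 263b = 111.3;  Point C−Point A: 145a − 132b = 33.8.
Solving gives a = −0.14230, b = −0.41237.
Gradient magnitude |∇z| = √(a² + b²) = √(0.02025 + 0.17005) = 0.43623.
True dip = arctan(0.43623) = 23.6°, dipping toward NNE (azimuth ≈ 019°).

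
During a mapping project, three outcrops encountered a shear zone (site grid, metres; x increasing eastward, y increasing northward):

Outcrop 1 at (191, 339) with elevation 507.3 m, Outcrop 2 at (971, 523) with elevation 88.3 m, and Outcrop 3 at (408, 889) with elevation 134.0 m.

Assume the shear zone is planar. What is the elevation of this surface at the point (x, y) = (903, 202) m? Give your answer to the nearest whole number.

282 m

Two edge vectors: Outcrop 1→Outcrop 2 = (780, 184, -419), Outcrop 1→Outcrop 3 = (217, 550, -373.3).
Normal n = (Outcrop 1→Outcrop 2) × (Outcrop 1→Outcrop 3) = (161762.8, 200251, 389072).
So ∂z/∂x = −n_x/n_z = −0.41577 and ∂z/∂y = −n_y/n_z = −0.51469.
Intercept c from Outcrop 1: 507.3 + 79.41 + 174.48 = 761.19.
At (903, 202): z = −375.4 − 104.0 + 761.19 = 281.8 m.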